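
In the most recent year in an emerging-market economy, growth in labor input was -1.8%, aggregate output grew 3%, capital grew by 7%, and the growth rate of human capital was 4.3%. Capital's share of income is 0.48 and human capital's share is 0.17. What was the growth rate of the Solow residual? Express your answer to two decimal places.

Labor's share = 1 − 0.48 − 0.17 = 0.35.
Capital: 0.48 × 7 = 3.36 pp.
Human capital: 0.17 × 4.3 = 0.731 pp.
Labor input: 0.35 × (-1.8) = -0.63 pp.
TFP growth = 3 − 3.461 = -0.461%.

-0.46%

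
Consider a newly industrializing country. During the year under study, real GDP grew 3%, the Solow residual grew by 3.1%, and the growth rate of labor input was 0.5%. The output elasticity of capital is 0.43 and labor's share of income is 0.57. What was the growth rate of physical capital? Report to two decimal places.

-0.90%

Labor's share = 1 − 0.43 = 0.57.
gY = gA + 0.57×0.5 + 0.43×g.
0.43×g = 3 − 3.1 − 0.285 = -0.385.
g = -0.385 / 0.43 = -0.8953%.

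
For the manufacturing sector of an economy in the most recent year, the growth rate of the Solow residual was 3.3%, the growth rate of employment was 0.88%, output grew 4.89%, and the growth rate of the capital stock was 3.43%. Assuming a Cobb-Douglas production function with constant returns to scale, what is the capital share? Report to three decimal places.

gY = gA + α·gK + (1−α)·gL, so gY − gA − gL = α(gK − gL).
4.89 − 3.3 − 0.88 = α × (3.43 − 0.88).
0.71 = 2.55 α, so α = 0.27843.

0.278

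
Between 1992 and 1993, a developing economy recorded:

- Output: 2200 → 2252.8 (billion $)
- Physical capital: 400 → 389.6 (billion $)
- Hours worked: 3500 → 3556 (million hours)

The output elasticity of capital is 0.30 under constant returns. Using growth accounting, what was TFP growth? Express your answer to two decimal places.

Output growth = (2252.8 − 2200) / 2200 = 2.4%.
Physical capital growth = (389.6 − 400) / 400 = -2.6%.
Hours worked growth = (3556 − 3500) / 3500 = 1.6%.
Labor's share = 1 − 0.3 = 0.7.
Physical capital: 0.3 × (-2.6) = -0.78 pp.
Hours worked: 0.7 × 1.6 = 1.12 pp.
TFP growth = 2.4 − 0.34 = 2.06%.

2.06%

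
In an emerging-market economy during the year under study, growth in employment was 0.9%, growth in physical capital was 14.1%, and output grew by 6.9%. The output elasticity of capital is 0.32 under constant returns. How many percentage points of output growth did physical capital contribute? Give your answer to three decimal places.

Contribution = share × growth = 0.32 × 14.1 = 4.512 pp.

4.512 pp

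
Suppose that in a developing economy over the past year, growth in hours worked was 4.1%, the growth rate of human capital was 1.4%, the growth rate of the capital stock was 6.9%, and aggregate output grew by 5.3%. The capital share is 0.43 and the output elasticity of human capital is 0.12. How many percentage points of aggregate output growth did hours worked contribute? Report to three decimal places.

Labor's share = 1 − 0.43 − 0.12 = 0.45.
Contribution = share × growth = 0.45 × 4.1 = 1.845 pp.

1.845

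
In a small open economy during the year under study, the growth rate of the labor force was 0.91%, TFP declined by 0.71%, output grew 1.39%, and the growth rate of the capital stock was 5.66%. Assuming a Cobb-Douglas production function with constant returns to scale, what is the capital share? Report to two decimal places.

The capital share is 0.25.

gY = gA + α·gK + (1−α)·gL, so gY − gA − gL = α(gK − gL).
1.39 + 0.71 − 0.91 = α × (5.66 − 0.91).
1.19 = 4.75 α, so α = 0.2505.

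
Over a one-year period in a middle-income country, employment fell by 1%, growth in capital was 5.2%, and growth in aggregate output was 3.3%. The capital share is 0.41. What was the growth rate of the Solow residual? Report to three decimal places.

The Solow residual growth was 1.758%.

Labor's share = 1 − 0.41 = 0.59.
Capital: 0.41 × 5.2 = 2.132 pp.
Employment: 0.59 × (-1) = -0.59 pp.
TFP growth = 3.3 − 1.542 = 1.758%.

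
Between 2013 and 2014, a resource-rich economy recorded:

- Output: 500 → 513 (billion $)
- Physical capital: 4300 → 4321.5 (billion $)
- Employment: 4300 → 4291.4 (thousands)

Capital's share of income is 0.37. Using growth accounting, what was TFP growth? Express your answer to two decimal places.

Output growth = (513 − 500) / 500 = 2.6%.
Physical capital growth = (4321.5 − 4300) / 4300 = 0.5%.
Employment growth = (4291.4 − 4300) / 4300 = -0.2%.
Labor's share = 1 − 0.37 = 0.63.
Physical capital: 0.37 × 0.5 = 0.185 pp.
Employment: 0.63 × (-0.2) = -0.126 pp.
TFP growth = 2.6 − 0.059 = 2.541%.

2.54%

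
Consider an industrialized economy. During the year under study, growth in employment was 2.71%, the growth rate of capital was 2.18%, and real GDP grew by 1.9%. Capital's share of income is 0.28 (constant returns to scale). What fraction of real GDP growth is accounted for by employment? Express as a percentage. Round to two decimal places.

Labor's share = 1 − 0.28 = 0.72.
Employment contributed 0.72 × 2.71 = 1.9512 pp.
Share of growth = 1.9512 / 1.9 × 100 = 102.6947%.

102.69%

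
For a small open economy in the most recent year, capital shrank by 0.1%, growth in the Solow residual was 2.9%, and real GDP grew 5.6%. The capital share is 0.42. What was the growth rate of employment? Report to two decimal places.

4.73%

Labor's share = 1 − 0.42 = 0.58.
gY = gA + 0.42×(-0.1) + 0.58×g.
0.58×g = 5.6 − 2.9 + 0.042 = 2.742.
g = 2.742 / 0.58 = 4.7276%.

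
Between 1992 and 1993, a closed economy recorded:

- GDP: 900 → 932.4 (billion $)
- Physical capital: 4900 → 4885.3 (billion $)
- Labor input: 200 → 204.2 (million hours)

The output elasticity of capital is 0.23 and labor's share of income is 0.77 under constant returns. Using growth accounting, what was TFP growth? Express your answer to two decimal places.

GDP growth = (932.4 − 900) / 900 = 3.6%.
Physical capital growth = (4885.3 − 4900) / 4900 = -0.3%.
Labor input growth = (204.2 − 200) / 200 = 2.1%.
Labor's share = 1 − 0.23 = 0.77.
Physical capital: 0.23 × (-0.3) = -0.069 pp.
Labor input: 0.77 × 2.1 = 1.617 pp.
TFP growth = 3.6 − 1.548 = 2.052%.

TFP growth was 2.05%.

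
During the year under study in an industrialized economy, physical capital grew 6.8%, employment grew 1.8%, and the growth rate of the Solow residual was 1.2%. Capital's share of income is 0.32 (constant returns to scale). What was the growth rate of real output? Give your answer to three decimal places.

Labor's share = 1 − 0.32 = 0.68.
Physical capital: 0.32 × 6.8 = 2.176 pp.
Employment: 0.68 × 1.8 = 1.224 pp.
Output growth = 1.2 + 3.4 = 4.6%.

4.600%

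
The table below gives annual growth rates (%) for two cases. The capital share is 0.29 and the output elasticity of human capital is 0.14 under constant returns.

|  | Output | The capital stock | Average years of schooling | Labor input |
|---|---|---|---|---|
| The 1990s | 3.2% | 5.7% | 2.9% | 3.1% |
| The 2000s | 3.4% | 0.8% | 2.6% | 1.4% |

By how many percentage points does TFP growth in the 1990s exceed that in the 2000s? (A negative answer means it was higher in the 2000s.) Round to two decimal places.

-2.63 percentage points

Labor's share = 1 − 0.29 − 0.14 = 0.57.
The 1990s: TFP = 3.2 − 1.653 − 0.406 − 1.767 = -0.626%.
The 2000s: TFP = 3.4 − 0.232 − 0.364 − 0.798 = 2.006%.
Difference = -0.626 − (2.006) = -2.632 pp.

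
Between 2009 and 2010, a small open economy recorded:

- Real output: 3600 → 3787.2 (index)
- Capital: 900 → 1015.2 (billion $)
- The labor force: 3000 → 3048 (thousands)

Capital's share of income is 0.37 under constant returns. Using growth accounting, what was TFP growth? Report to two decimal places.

-0.54%

Real output growth = (3787.2 − 3600) / 3600 = 5.2%.
Capital growth = (1015.2 − 900) / 900 = 12.8%.
The labor force growth = (3048 − 3000) / 3000 = 1.6%.
Labor's share = 1 − 0.37 = 0.63.
Capital: 0.37 × 12.8 = 4.736 pp.
The labor force: 0.63 × 1.6 = 1.008 pp.
TFP growth = 5.2 − 5.744 = -0.544%.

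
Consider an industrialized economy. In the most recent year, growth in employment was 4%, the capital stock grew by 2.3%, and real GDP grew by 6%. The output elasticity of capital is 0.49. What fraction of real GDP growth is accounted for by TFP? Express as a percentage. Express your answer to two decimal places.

47.22%

Labor's share = 1 − 0.49 = 0.51.
The capital stock: 0.49 × 2.3 = 1.127 pp.
Employment: 0.51 × 4 = 2.04 pp.
TFP growth = 6 − 3.167 = 2.833%.
TFP share of growth = 2.833 / 6 × 100 = 47.2167%.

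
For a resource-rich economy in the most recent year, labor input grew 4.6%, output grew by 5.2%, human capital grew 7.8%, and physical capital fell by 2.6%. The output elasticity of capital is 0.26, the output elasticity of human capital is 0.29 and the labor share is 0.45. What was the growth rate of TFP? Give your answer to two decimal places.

Labor's share = 1 − 0.26 − 0.29 = 0.45.
Physical capital: 0.26 × (-2.6) = -0.676 pp.
Human capital: 0.29 × 7.8 = 2.262 pp.
Labor input: 0.45 × 4.6 = 2.07 pp.
TFP growth = 5.2 − 3.656 = 1.544%.

1.54%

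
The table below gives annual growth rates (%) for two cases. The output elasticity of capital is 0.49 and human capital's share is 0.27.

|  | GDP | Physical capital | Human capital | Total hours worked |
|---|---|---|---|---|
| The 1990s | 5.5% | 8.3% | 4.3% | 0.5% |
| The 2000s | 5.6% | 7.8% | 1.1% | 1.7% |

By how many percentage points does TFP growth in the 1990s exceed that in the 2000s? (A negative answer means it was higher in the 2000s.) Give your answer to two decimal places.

Labor's share = 1 − 0.49 − 0.27 = 0.24.
The 1990s: TFP = 5.5 − 4.067 − 1.161 − 0.12 = 0.152%.
The 2000s: TFP = 5.6 − 3.822 − 0.297 − 0.408 = 1.073%.
Difference = 0.152 − (1.073) = -0.921 pp.

-0.92 percentage points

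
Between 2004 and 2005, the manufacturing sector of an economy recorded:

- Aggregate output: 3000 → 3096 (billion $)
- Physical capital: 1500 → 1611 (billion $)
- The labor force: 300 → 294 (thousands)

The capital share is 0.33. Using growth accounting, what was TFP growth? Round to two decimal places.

Aggregate output growth = (3096 − 3000) / 3000 = 3.2%.
Physical capital growth = (1611 − 1500) / 1500 = 7.4%.
The labor force growth = (294 − 300) / 300 = -2%.
Labor's share = 1 − 0.33 = 0.67.
Physical capital: 0.33 × 7.4 = 2.442 pp.
The labor force: 0.67 × (-2) = -1.34 pp.
TFP growth = 3.2 − 1.102 = 2.098%.

TFP growth was 2.10%.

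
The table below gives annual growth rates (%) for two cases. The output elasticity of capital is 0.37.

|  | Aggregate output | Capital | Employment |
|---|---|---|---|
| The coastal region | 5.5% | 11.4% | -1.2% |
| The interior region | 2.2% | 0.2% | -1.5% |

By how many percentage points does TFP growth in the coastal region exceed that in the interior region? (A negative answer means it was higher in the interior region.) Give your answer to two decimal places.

-1.03 percentage points

Labor's share = 1 − 0.37 = 0.63.
The coastal region: TFP = 5.5 − 4.218 + 0.756 = 2.038%.
The interior region: TFP = 2.2 − 0.074 + 0.945 = 3.071%.
Difference = 2.038 − (3.071) = -1.033 pp.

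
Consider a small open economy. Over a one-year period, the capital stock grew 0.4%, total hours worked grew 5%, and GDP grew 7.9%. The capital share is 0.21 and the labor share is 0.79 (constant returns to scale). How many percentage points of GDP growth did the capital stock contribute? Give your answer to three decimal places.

0.084 pp

Contribution = share × growth = 0.21 × 0.4 = 0.084 pp.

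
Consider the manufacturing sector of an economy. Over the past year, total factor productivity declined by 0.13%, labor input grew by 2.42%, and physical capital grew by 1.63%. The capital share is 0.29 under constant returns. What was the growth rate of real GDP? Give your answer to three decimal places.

Labor's share = 1 − 0.29 = 0.71.
Physical capital: 0.29 × 1.63 = 0.4727 pp.
Labor input: 0.71 × 2.42 = 1.7182 pp.
Output growth = -0.13 + 2.1909 = 2.0609%.

2.061%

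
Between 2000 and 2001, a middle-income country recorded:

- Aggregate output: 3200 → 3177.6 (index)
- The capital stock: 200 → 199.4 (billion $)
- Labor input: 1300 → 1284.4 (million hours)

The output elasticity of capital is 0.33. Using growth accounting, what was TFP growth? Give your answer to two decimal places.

Aggregate output growth = (3177.6 − 3200) / 3200 = -0.7%.
The capital stock growth = (199.4 − 200) / 200 = -0.3%.
Labor input growth = (1284.4 − 1300) / 1300 = -1.2%.
Labor's share = 1 − 0.33 = 0.67.
The capital stock: 0.33 × (-0.3) = -0.099 pp.
Labor input: 0.67 × (-1.2) = -0.804 pp.
TFP growth = -0.7 + 0.903 = 0.203%.

0.20%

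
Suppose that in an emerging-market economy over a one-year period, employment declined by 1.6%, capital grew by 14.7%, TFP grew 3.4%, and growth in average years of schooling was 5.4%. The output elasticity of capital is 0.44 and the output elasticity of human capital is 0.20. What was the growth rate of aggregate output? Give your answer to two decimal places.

10.37%

Labor's share = 1 − 0.44 − 0.2 = 0.36.
Capital: 0.44 × 14.7 = 6.468 pp.
Average years of schooling: 0.2 × 5.4 = 1.08 pp.
Employment: 0.36 × (-1.6) = -0.576 pp.
Output growth = 3.4 + 6.972 = 10.372%.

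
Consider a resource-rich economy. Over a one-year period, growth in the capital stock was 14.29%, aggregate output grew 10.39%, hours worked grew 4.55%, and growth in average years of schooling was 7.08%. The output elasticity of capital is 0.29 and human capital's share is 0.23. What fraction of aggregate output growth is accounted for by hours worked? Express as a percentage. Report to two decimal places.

21.02%

Labor's share = 1 − 0.29 − 0.23 = 0.48.
Hours worked contributed 0.48 × 4.55 = 2.184 pp.
Share of growth = 2.184 / 10.39 × 100 = 21.0202%.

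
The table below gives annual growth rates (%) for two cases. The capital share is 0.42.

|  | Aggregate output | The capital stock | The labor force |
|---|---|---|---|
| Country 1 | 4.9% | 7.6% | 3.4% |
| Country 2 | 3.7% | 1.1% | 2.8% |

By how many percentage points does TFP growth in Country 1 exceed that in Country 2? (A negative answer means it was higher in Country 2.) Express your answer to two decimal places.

Labor's share = 1 − 0.42 = 0.58.
Country 1: TFP = 4.9 − 3.192 − 1.972 = -0.264%.
Country 2: TFP = 3.7 − 0.462 − 1.624 = 1.614%.
Difference = -0.264 − (1.614) = -1.878 pp.

-1.88 percentage points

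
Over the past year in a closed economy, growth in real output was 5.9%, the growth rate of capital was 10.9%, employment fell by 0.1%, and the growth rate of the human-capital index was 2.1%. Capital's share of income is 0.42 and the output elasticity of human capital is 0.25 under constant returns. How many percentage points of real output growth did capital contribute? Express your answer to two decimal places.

4.58 percentage points

Contribution = share × growth = 0.42 × 10.9 = 4.578 pp.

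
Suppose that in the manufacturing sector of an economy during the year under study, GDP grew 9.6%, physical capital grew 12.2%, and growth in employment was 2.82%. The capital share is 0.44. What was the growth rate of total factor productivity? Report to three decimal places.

2.653%

Labor's share = 1 − 0.44 = 0.56.
Physical capital: 0.44 × 12.2 = 5.368 pp.
Employment: 0.56 × 2.82 = 1.5792 pp.
TFP growth = 9.6 − 6.9472 = 2.6528%.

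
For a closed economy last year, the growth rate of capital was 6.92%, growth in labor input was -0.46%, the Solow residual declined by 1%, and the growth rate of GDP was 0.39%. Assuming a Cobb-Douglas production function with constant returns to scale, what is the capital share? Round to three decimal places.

gY = gA + α·gK + (1−α)·gL, so gY − gA − gL = α(gK − gL).
0.39 + 1 + 0.46 = α × (6.92 − (-0.46)).
1.85 = 7.38 α, so α = 0.25068.

0.251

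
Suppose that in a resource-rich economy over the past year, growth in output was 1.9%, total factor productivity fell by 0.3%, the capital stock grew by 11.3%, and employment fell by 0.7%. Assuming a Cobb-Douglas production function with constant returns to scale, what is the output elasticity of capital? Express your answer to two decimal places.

The output elasticity of capital is 0.24.

gY = gA + α·gK + (1−α)·gL, so gY − gA − gL = α(gK − gL).
1.9 + 0.3 + 0.7 = α × (11.3 − (-0.7)).
2.9 = 12 α, so α = 0.2417.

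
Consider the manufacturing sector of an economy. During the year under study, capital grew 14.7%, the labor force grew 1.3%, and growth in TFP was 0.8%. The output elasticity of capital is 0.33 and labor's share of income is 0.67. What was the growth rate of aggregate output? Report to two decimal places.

Aggregate output growth was 6.52%.

Labor's share = 1 − 0.33 = 0.67.
Capital: 0.33 × 14.7 = 4.851 pp.
The labor force: 0.67 × 1.3 = 0.871 pp.
Output growth = 0.8 + 5.722 = 6.522%.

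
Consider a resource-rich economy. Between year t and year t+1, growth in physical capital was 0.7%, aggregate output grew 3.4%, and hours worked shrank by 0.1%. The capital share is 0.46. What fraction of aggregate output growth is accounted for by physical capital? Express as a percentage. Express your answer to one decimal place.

Physical capital contributed 0.46 × 0.7 = 0.322 pp.
Share of growth = 0.322 / 3.4 × 100 = 9.471%.

9.5%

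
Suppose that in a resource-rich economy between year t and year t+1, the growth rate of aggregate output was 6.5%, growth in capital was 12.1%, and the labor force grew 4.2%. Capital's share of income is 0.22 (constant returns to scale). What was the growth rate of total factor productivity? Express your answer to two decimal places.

Labor's share = 1 − 0.22 = 0.78.
Capital: 0.22 × 12.1 = 2.662 pp.
The labor force: 0.78 × 4.2 = 3.276 pp.
TFP growth = 6.5 − 5.938 = 0.562%.

Total factor productivity growth was 0.56%.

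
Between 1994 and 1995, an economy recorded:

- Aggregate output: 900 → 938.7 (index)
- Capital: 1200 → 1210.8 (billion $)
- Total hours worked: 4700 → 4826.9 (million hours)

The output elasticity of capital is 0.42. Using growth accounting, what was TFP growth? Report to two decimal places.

2.36%

Aggregate output growth = (938.7 − 900) / 900 = 4.3%.
Capital growth = (1210.8 − 1200) / 1200 = 0.9%.
Total hours worked growth = (4826.9 − 4700) / 4700 = 2.7%.
Labor's share = 1 − 0.42 = 0.58.
Capital: 0.42 × 0.9 = 0.378 pp.
Total hours worked: 0.58 × 2.7 = 1.566 pp.
TFP growth = 4.3 − 1.944 = 2.356%.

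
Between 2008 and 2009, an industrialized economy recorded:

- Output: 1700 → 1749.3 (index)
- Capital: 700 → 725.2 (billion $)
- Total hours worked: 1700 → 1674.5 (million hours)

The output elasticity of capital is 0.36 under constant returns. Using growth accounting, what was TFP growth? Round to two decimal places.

2.56%

Output growth = (1749.3 − 1700) / 1700 = 2.9%.
Capital growth = (725.2 − 700) / 700 = 3.6%.
Total hours worked growth = (1674.5 − 1700) / 1700 = -1.5%.
Labor's share = 1 − 0.36 = 0.64.
Capital: 0.36 × 3.6 = 1.296 pp.
Total hours worked: 0.64 × (-1.5) = -0.96 pp.
TFP growth = 2.9 − 0.336 = 2.564%.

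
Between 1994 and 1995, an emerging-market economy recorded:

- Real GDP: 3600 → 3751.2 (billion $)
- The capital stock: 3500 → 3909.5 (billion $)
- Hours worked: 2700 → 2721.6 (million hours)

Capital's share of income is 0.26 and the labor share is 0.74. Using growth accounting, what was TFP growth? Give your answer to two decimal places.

Real GDP growth = (3751.2 − 3600) / 3600 = 4.2%.
The capital stock growth = (3909.5 − 3500) / 3500 = 11.7%.
Hours worked growth = (2721.6 − 2700) / 2700 = 0.8%.
Labor's share = 1 − 0.26 = 0.74.
The capital stock: 0.26 × 11.7 = 3.042 pp.
Hours worked: 0.74 × 0.8 = 0.592 pp.
TFP growth = 4.2 − 3.634 = 0.566%.

TFP grew 0.57%.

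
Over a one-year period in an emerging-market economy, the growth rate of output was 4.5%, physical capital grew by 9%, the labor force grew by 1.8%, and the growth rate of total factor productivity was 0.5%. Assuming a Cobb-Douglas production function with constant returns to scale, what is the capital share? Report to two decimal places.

α = 0.31

gY = gA + α·gK + (1−α)·gL, so gY − gA − gL = α(gK − gL).
4.5 − 0.5 − 1.8 = α × (9 − 1.8).
2.2 = 7.2 α, so α = 0.3056.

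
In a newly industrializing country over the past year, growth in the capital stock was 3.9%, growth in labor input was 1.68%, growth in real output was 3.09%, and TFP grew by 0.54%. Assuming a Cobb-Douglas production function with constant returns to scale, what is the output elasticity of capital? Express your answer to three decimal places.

gY = gA + α·gK + (1−α)·gL, so gY − gA − gL = α(gK − gL).
3.09 − 0.54 − 1.68 = α × (3.9 − 1.68).
0.87 = 2.22 α, so α = 0.39189.

The output elasticity of capital is 0.392.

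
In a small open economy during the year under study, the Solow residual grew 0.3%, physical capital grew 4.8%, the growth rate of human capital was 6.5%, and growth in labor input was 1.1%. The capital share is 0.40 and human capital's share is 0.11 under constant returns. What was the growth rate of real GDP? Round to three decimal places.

3.474%

Labor's share = 1 − 0.4 − 0.11 = 0.49.
Physical capital: 0.4 × 4.8 = 1.92 pp.
Human capital: 0.11 × 6.5 = 0.715 pp.
Labor input: 0.49 × 1.1 = 0.539 pp.
Output growth = 0.3 + 3.174 = 3.474%.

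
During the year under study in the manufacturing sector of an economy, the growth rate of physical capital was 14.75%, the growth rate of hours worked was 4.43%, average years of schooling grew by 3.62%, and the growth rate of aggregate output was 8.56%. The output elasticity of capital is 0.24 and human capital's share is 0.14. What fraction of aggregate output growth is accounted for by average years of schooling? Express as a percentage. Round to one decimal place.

Average years of schooling contributed 0.14 × 3.62 = 0.5068 pp.
Share of growth = 0.5068 / 8.56 × 100 = 5.921%.

5.9%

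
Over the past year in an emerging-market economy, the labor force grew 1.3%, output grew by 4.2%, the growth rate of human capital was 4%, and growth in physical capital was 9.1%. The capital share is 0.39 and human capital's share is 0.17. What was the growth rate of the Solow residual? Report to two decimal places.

Labor's share = 1 − 0.39 − 0.17 = 0.44.
Physical capital: 0.39 × 9.1 = 3.549 pp.
Human capital: 0.17 × 4 = 0.68 pp.
The labor force: 0.44 × 1.3 = 0.572 pp.
TFP growth = 4.2 − 4.801 = -0.601%.

-0.60%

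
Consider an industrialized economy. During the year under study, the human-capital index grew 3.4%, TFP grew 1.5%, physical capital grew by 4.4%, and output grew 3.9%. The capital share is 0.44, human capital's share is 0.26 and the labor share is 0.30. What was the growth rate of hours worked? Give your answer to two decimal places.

-1.40%

Labor's share = 1 − 0.44 − 0.26 = 0.3.
gY = gA + 0.44×4.4 + 0.26×3.4 + 0.3×g.
0.3×g = 3.9 − 1.5 − 2.82 = -0.42.
g = -0.42 / 0.3 = -1.4%.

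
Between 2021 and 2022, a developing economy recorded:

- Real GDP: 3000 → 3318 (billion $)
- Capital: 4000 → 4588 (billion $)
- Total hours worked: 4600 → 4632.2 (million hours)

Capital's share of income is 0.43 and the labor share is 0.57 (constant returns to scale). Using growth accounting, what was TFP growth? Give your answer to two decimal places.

Real GDP growth = (3318 − 3000) / 3000 = 10.6%.
Capital growth = (4588 − 4000) / 4000 = 14.7%.
Total hours worked growth = (4632.2 − 4600) / 4600 = 0.7%.
Labor's share = 1 − 0.43 = 0.57.
Capital: 0.43 × 14.7 = 6.321 pp.
Total hours worked: 0.57 × 0.7 = 0.399 pp.
TFP growth = 10.6 − 6.72 = 3.88%.

3.88%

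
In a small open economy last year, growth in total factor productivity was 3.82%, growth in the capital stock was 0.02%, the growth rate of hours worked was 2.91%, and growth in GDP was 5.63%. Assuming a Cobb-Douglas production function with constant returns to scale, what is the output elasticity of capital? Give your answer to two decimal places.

The output elasticity of capital is 0.38.

gY = gA + α·gK + (1−α)·gL, so gY − gA − gL = α(gK − gL).
5.63 − 3.82 − 2.91 = α × (0.02 − 2.91).
-1.1 = -2.89 α, so α = 0.3806.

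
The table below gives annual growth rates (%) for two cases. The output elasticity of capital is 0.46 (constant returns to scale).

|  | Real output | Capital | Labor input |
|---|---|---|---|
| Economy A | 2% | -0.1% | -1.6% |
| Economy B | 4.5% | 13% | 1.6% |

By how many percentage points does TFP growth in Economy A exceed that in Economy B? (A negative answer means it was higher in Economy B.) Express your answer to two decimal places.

Labor's share = 1 − 0.46 = 0.54.
Economy A: TFP = 2 + 0.046 + 0.864 = 2.91%.
Economy B: TFP = 4.5 − 5.98 − 0.864 = -2.344%.
Difference = 2.91 − (-2.344) = 5.254 pp.

5.25 percentage points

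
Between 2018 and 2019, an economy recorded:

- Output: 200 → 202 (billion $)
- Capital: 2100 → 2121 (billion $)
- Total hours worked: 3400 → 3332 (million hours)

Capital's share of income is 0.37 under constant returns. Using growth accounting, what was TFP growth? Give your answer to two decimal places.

1.89%

Output growth = (202 − 200) / 200 = 1%.
Capital growth = (2121 − 2100) / 2100 = 1%.
Total hours worked growth = (3332 − 3400) / 3400 = -2%.
Labor's share = 1 − 0.37 = 0.63.
Capital: 0.37 × 1 = 0.37 pp.
Total hours worked: 0.63 × (-2) = -1.26 pp.
TFP growth = 1 + 0.89 = 1.89%.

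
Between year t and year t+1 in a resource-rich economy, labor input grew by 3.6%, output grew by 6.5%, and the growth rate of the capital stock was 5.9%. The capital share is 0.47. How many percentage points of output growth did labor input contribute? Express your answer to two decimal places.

Labor's share = 1 − 0.47 = 0.53.
Contribution = share × growth = 0.53 × 3.6 = 1.908 pp.

1.91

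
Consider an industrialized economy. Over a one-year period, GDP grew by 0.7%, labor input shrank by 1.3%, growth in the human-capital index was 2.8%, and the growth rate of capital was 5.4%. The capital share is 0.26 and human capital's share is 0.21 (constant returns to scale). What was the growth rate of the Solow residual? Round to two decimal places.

-0.60%

Labor's share = 1 − 0.26 − 0.21 = 0.53.
Capital: 0.26 × 5.4 = 1.404 pp.
The human-capital index: 0.21 × 2.8 = 0.588 pp.
Labor input: 0.53 × (-1.3) = -0.689 pp.
TFP growth = 0.7 − 1.303 = -0.603%.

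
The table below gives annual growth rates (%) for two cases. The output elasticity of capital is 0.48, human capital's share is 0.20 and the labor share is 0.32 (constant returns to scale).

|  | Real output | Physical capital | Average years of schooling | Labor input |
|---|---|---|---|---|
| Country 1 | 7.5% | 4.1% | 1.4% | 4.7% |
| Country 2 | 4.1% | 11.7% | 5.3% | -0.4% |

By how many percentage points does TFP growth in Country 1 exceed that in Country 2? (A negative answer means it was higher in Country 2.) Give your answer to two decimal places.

6.20 percentage points

Labor's share = 1 − 0.48 − 0.2 = 0.32.
Country 1: TFP = 7.5 − 1.968 − 0.28 − 1.504 = 3.748%.
Country 2: TFP = 4.1 − 5.616 − 1.06 + 0.128 = -2.448%.
Difference = 3.748 − (-2.448) = 6.196 pp.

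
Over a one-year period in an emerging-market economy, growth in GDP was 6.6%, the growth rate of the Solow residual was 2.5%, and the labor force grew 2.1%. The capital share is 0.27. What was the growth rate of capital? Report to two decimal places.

Capital grew 9.51%.

Labor's share = 1 − 0.27 = 0.73.
gY = gA + 0.73×2.1 + 0.27×g.
0.27×g = 6.6 − 2.5 − 1.533 = 2.567.
g = 2.567 / 0.27 = 9.5074%.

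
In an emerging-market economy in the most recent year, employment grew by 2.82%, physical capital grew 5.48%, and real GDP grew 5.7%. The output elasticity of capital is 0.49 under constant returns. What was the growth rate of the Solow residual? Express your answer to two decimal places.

Labor's share = 1 − 0.49 = 0.51.
Physical capital: 0.49 × 5.48 = 2.6852 pp.
Employment: 0.51 × 2.82 = 1.4382 pp.
TFP growth = 5.7 − 4.1234 = 1.5766%.

1.58%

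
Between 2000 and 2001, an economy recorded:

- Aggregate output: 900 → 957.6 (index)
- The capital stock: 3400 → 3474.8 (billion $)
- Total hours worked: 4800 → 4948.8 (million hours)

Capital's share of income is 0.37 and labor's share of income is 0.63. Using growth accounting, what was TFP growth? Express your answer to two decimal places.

Aggregate output growth = (957.6 − 900) / 900 = 6.4%.
The capital stock growth = (3474.8 − 3400) / 3400 = 2.2%.
Total hours worked growth = (4948.8 − 4800) / 4800 = 3.1%.
Labor's share = 1 − 0.37 = 0.63.
The capital stock: 0.37 × 2.2 = 0.814 pp.
Total hours worked: 0.63 × 3.1 = 1.953 pp.
TFP growth = 6.4 − 2.767 = 3.633%.

3.63%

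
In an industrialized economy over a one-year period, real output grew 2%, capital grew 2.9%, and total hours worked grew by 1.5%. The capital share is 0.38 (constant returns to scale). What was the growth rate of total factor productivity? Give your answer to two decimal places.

Labor's share = 1 − 0.38 = 0.62.
Capital: 0.38 × 2.9 = 1.102 pp.
Total hours worked: 0.62 × 1.5 = 0.93 pp.
TFP growth = 2 − 2.032 = -0.032%.

-0.03%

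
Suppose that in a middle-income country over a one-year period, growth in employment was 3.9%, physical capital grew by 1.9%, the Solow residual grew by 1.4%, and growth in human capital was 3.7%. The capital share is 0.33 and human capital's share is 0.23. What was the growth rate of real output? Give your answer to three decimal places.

4.594%

Labor's share = 1 − 0.33 − 0.23 = 0.44.
Physical capital: 0.33 × 1.9 = 0.627 pp.
Human capital: 0.23 × 3.7 = 0.851 pp.
Employment: 0.44 × 3.9 = 1.716 pp.
Output growth = 1.4 + 3.194 = 4.594%.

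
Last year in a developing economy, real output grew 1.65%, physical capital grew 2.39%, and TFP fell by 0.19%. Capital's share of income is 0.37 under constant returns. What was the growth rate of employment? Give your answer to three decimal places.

Labor's share = 1 − 0.37 = 0.63.
gY = gA + 0.37×2.39 + 0.63×g.
0.63×g = 1.65 + 0.19 − 0.8843 = 0.9557.
g = 0.9557 / 0.63 = 1.51698%.

Employment grew 1.517%.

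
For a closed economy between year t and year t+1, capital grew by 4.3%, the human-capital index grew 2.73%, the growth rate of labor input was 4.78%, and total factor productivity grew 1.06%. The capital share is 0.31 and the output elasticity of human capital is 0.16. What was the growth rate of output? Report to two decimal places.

Labor's share = 1 − 0.31 − 0.16 = 0.53.
Capital: 0.31 × 4.3 = 1.333 pp.
The human-capital index: 0.16 × 2.73 = 0.4368 pp.
Labor input: 0.53 × 4.78 = 2.5334 pp.
Output growth = 1.06 + 4.3032 = 5.3632%.

Output grew 5.36%.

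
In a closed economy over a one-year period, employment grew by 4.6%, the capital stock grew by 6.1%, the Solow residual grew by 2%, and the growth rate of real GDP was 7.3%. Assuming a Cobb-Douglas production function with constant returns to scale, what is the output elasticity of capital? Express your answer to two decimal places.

gY = gA + α·gK + (1−α)·gL, so gY − gA − gL = α(gK − gL).
7.3 − 2 − 4.6 = α × (6.1 − 4.6).
0.7 = 1.5 α, so α = 0.4667.

The output elasticity of capital is 0.47.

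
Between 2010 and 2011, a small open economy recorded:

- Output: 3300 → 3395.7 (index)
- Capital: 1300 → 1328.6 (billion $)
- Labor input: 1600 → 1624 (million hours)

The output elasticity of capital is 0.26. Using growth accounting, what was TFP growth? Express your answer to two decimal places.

Output growth = (3395.7 − 3300) / 3300 = 2.9%.
Capital growth = (1328.6 − 1300) / 1300 = 2.2%.
Labor input growth = (1624 − 1600) / 1600 = 1.5%.
Labor's share = 1 − 0.26 = 0.74.
Capital: 0.26 × 2.2 = 0.572 pp.
Labor input: 0.74 × 1.5 = 1.11 pp.
TFP growth = 2.9 − 1.682 = 1.218%.

1.22%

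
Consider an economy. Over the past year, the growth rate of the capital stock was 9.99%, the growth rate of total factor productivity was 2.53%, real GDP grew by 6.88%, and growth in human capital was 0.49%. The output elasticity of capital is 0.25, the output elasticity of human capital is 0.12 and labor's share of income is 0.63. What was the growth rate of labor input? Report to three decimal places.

2.847%

Labor's share = 1 − 0.25 − 0.12 = 0.63.
gY = gA + 0.25×9.99 + 0.12×0.49 + 0.63×g.
0.63×g = 6.88 − 2.53 − 2.5563 = 1.7937.
g = 1.7937 / 0.63 = 2.84714%.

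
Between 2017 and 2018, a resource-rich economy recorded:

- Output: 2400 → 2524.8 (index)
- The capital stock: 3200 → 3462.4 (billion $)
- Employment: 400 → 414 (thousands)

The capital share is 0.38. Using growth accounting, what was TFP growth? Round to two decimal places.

-0.09%

Output growth = (2524.8 − 2400) / 2400 = 5.2%.
The capital stock growth = (3462.4 − 3200) / 3200 = 8.2%.
Employment growth = (414 − 400) / 400 = 3.5%.
Labor's share = 1 − 0.38 = 0.62.
The capital stock: 0.38 × 8.2 = 3.116 pp.
Employment: 0.62 × 3.5 = 2.17 pp.
TFP growth = 5.2 − 5.286 = -0.086%.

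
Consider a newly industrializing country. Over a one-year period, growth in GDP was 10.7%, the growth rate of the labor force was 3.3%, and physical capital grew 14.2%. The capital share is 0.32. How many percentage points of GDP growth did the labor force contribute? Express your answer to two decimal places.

2.24

Labor's share = 1 − 0.32 = 0.68.
Contribution = share × growth = 0.68 × 3.3 = 2.244 pp.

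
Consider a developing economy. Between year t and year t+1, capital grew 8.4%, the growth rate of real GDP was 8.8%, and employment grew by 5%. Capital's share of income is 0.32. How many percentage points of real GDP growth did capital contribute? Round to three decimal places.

2.688 percentage points

Contribution = share × growth = 0.32 × 8.4 = 2.688 pp.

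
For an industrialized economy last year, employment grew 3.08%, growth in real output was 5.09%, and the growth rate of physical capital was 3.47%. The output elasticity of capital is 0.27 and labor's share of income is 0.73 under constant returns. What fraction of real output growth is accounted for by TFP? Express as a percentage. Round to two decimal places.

Labor's share = 1 − 0.27 = 0.73.
Physical capital: 0.27 × 3.47 = 0.9369 pp.
Employment: 0.73 × 3.08 = 2.2484 pp.
TFP growth = 5.09 − 3.1853 = 1.9047%.
TFP share of growth = 1.9047 / 5.09 × 100 = 37.4204%.

TFP accounted for 37.42% of growth.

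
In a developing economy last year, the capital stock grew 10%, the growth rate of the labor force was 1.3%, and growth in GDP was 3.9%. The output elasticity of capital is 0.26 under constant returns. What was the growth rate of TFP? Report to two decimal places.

Labor's share = 1 − 0.26 = 0.74.
The capital stock: 0.26 × 10 = 2.6 pp.
The labor force: 0.74 × 1.3 = 0.962 pp.
TFP growth = 3.9 − 3.562 = 0.338%.

0.34%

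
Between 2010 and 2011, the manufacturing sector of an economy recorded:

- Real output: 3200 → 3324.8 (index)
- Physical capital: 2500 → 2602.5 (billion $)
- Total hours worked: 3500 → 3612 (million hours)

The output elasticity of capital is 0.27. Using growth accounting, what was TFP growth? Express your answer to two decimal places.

Real output growth = (3324.8 − 3200) / 3200 = 3.9%.
Physical capital growth = (2602.5 − 2500) / 2500 = 4.1%.
Total hours worked growth = (3612 − 3500) / 3500 = 3.2%.
Labor's share = 1 − 0.27 = 0.73.
Physical capital: 0.27 × 4.1 = 1.107 pp.
Total hours worked: 0.73 × 3.2 = 2.336 pp.
TFP growth = 3.9 − 3.443 = 0.457%.

TFP growth was 0.46%.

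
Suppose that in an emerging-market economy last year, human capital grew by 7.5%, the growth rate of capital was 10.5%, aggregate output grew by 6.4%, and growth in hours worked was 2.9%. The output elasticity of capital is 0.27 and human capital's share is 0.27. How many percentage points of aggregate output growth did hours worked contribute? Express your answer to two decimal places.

Labor's share = 1 − 0.27 − 0.27 = 0.46.
Contribution = share × growth = 0.46 × 2.9 = 1.334 pp.

1.33 pp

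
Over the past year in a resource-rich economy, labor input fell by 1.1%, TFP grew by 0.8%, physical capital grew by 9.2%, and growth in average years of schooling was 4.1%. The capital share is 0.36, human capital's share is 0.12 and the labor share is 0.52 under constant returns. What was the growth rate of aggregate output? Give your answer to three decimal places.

Labor's share = 1 − 0.36 − 0.12 = 0.52.
Physical capital: 0.36 × 9.2 = 3.312 pp.
Average years of schooling: 0.12 × 4.1 = 0.492 pp.
Labor input: 0.52 × (-1.1) = -0.572 pp.
Output growth = 0.8 + 3.232 = 4.032%.

Aggregate output grew 4.032%.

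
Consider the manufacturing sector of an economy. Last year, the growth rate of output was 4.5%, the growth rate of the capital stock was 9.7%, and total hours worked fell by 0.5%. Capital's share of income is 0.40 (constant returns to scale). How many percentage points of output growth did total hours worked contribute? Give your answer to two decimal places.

Labor's share = 1 − 0.4 = 0.6.
Contribution = share × growth = 0.6 × (-0.5) = -0.3 pp.

-0.30 pp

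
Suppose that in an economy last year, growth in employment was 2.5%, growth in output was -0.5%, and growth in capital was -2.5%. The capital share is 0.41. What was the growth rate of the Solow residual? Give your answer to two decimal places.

-0.95%

Labor's share = 1 − 0.41 = 0.59.
Capital: 0.41 × (-2.5) = -1.025 pp.
Employment: 0.59 × 2.5 = 1.475 pp.
TFP growth = -0.5 − 0.45 = -0.95%.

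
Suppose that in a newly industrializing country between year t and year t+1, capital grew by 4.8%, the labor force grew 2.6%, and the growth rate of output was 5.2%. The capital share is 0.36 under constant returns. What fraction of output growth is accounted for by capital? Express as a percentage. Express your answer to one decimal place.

Capital contributed 0.36 × 4.8 = 1.728 pp.
Share of growth = 1.728 / 5.2 × 100 = 33.231%.

33.2%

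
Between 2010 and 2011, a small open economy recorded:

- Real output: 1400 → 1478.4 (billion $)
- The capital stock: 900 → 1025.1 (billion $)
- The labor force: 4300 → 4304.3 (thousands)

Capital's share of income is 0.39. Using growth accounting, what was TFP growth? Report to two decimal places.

Real output growth = (1478.4 − 1400) / 1400 = 5.6%.
The capital stock growth = (1025.1 − 900) / 900 = 13.9%.
The labor force growth = (4304.3 − 4300) / 4300 = 0.1%.
Labor's share = 1 − 0.39 = 0.61.
The capital stock: 0.39 × 13.9 = 5.421 pp.
The labor force: 0.61 × 0.1 = 0.061 pp.
TFP growth = 5.6 − 5.482 = 0.118%.

0.12%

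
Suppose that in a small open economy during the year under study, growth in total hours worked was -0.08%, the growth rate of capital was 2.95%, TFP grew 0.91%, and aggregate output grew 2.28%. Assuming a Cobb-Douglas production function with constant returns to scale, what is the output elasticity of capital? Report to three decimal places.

gY = gA + α·gK + (1−α)·gL, so gY − gA − gL = α(gK − gL).
2.28 − 0.91 + 0.08 = α × (2.95 − (-0.08)).
1.45 = 3.03 α, so α = 0.47855.

The output elasticity of capital is 0.479.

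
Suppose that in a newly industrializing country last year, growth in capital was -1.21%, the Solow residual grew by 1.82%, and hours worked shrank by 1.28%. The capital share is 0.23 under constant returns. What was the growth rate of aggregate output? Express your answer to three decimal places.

Labor's share = 1 − 0.23 = 0.77.
Capital: 0.23 × (-1.21) = -0.2783 pp.
Hours worked: 0.77 × (-1.28) = -0.9856 pp.
Output growth = 1.82 + (-1.2639) = 0.5561%.

Aggregate output grew 0.556%.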